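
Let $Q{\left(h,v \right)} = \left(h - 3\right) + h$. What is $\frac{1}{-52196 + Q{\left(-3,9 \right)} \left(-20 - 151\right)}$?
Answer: $- \frac{1}{50657} \approx -1.9741 \cdot 10^{-5}$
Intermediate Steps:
$Q{\left(h,v \right)} = -3 + 2 h$ ($Q{\left(h,v \right)} = \left(-3 + h\right) + h = -3 + 2 h$)
$\frac{1}{-52196 + Q{\left(-3,9 \right)} \left(-20 - 151\right)} = \frac{1}{-52196 + \left(-3 + 2 \left(-3\right)\right) \left(-20 - 151\right)} = \frac{1}{-52196 + \left(-3 - 6\right) \left(-171\right)} = \frac{1}{-52196 - -1539} = \frac{1}{-52196 + 1539} = \frac{1}{-50657} = - \frac{1}{50657}$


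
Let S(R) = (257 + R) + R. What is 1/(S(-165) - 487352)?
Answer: -1/487425 ≈ -2.0516e-6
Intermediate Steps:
S(R) = 257 + 2*R
1/(S(-165) - 487352) = 1/((257 + 2*(-165)) - 487352) = 1/((257 - 330) - 487352) = 1/(-73 - 487352) = 1/(-487425) = -1/487425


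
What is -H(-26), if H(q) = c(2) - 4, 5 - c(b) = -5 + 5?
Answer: -1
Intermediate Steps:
c(b) = 5 (c(b) = 5 - (-5 + 5) = 5 - 1*0 = 5 + 0 = 5)
H(q) = 1 (H(q) = 5 - 4 = 1)
-H(-26) = -1*1 = -1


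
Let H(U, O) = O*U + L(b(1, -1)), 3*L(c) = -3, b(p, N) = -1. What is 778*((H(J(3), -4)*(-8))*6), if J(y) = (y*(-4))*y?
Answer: -5340192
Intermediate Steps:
L(c) = -1 (L(c) = (⅓)*(-3) = -1)
J(y) = -4*y² (J(y) = (-4*y)*y = -4*y²)
H(U, O) = -1 + O*U (H(U, O) = O*U - 1 = -1 + O*U)
778*((H(J(3), -4)*(-8))*6) = 778*(((-1 - (-16)*3²)*(-8))*6) = 778*(((-1 - (-16)*9)*(-8))*6) = 778*(((-1 - 4*(-36))*(-8))*6) = 778*(((-1 + 144)*(-8))*6) = 778*((143*(-8))*6) = 778*(-1144*6) = 778*(-6864) = -5340192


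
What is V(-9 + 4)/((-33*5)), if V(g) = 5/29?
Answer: -1/957 ≈ -0.0010449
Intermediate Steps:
V(g) = 5/29 (V(g) = 5*(1/29) = 5/29)
V(-9 + 4)/((-33*5)) = 5/(29*((-33*5))) = 5/(29*((-1*165))) = (5/29)/(-165) = (5/29)*(-1/165) = -1/957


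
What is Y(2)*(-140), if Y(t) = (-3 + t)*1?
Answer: 140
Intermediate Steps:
Y(t) = -3 + t
Y(2)*(-140) = (-3 + 2)*(-140) = -1*(-140) = 140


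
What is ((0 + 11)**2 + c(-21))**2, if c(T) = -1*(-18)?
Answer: 19321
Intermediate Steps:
c(T) = 18
((0 + 11)**2 + c(-21))**2 = ((0 + 11)**2 + 18)**2 = (11**2 + 18)**2 = (121 + 18)**2 = 139**2 = 19321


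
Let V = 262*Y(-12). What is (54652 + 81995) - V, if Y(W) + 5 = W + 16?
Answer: 136909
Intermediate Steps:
Y(W) = 11 + W (Y(W) = -5 + (W + 16) = -5 + (16 + W) = 11 + W)
V = -262 (V = 262*(11 - 12) = 262*(-1) = -262)
(54652 + 81995) - V = (54652 + 81995) - 1*(-262) = 136647 + 262 = 136909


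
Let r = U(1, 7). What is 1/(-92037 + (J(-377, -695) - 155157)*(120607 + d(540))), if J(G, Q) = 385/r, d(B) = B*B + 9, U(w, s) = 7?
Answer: -1/63935618069 ≈ -1.5641e-11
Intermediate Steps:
r = 7
d(B) = 9 + B**2 (d(B) = B**2 + 9 = 9 + B**2)
J(G, Q) = 55 (J(G, Q) = 385/7 = 385*(1/7) = 55)
1/(-92037 + (J(-377, -695) - 155157)*(120607 + d(540))) = 1/(-92037 + (55 - 155157)*(120607 + (9 + 540**2))) = 1/(-92037 - 155102*(120607 + (9 + 291600))) = 1/(-92037 - 155102*(120607 + 291609)) = 1/(-92037 - 155102*412216) = 1/(-92037 - 63935526032) = 1/(-63935618069) = -1/63935618069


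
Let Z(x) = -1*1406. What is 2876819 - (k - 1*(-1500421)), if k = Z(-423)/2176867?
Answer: 2996235386472/2176867 ≈ 1.3764e+6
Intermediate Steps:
Z(x) = -1406
k = -1406/2176867 ≈ -0.00064588
2876819 - (k - 1*(-1500421)) = 2876819 - (-1406/2176867 - 1*(-1500421)) = 2876819 - (-1406/2176867 + 1500421) = 2876819 - 1*3266216959601/2176867 = 2876819 - 3266216959601/2176867 = 2996235386472/2176867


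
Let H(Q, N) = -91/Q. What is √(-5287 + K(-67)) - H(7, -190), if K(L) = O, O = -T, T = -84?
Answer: 13 + 11*I*√43 ≈ 13.0 + 72.132*I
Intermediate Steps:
O = 84 (O = -1*(-84) = 84)
K(L) = 84
√(-5287 + K(-67)) - H(7, -190) = √(-5287 + 84) - (-91)/7 = √(-5203) - (-91)/7 = 11*I*√43 - 1*(-13) = 11*I*√43 + 13 = 13 + 11*I*√43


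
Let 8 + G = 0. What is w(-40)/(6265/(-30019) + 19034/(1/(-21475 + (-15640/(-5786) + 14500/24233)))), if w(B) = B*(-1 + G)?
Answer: -1252272844152/1421650784224272235 ≈ -8.8086e-7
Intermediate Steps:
G = -8 (G = -8 + 0 = -8)
w(B) = -9*B (w(B) = B*(-1 - 8) = B*(-9) = -9*B)
w(-40)/(6265/(-30019) + 19034/(1/(-21475 + (-15640/(-5786) + 14500/24233)))) = (-9*(-40))/(6265/(-30019) + 19034/(1/(-21475 + (-15640/(-5786) + 14500/24233)))) = 360/(6265*(-1/30019) + 19034/(1/(-21475 + (-15640*(-1/5786) + 14500*(1/24233))))) = 360/(-6265/30019 + 19034/(1/(-21475 + (7820/2893 + 14500/24233)))) = 360/(-6265/30019 + 19034/(1/(-21475 + 21040960/6373279))) = 360/(-6265/30019 + 19034/(1/(-136845125565/6373279))) = 360/(-6265/30019 + 19034/(-6373279/136845125565)) = 360/(-6265/30019 + 19034*(-136845125565/6373279)) = 360/(-6265/30019 - 2604710120004210/6373279) = 360/(-7108253921121361175/17392678391) = 360*(-17392678391/7108253921121361175) = -1252272844152/1421650784224272235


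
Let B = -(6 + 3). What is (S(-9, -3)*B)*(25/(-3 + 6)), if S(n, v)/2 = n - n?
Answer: 0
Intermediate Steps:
S(n, v) = 0 (S(n, v) = 2*(n - n) = 2*0 = 0)
B = -9 (B = -1*9 = -9)
(S(-9, -3)*B)*(25/(-3 + 6)) = (0*(-9))*(25/(-3 + 6)) = 0*(25/3) = 0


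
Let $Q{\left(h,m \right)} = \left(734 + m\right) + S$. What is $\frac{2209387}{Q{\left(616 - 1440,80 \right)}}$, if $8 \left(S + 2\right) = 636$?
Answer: $\frac{4418774}{1783} \approx 2478.3$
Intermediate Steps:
$S = \frac{155}{2}$ ($S = -2 + \frac{1}{8} \cdot 636 = -2 + \frac{159}{2} = \frac{155}{2} \approx 77.5$)
$Q{\left(h,m \right)} = \frac{1623}{2} + m$ ($Q{\left(h,m \right)} = \left(734 + m\right) + \frac{155}{2} = \frac{1623}{2} + m$)
$\frac{2209387}{Q{\left(616 - 1440,80 \right)}} = \frac{2209387}{\frac{1623}{2} + 80} = \frac{2209387}{\frac{1783}{2}} = 2209387 \cdot \frac{2}{1783} = \frac{4418774}{1783}$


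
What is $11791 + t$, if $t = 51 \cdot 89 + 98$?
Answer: $16428$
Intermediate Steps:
$t = 4637$ ($t = 4539 + 98 = 4637$)
$11791 + t = 11791 + 4637 = 16428$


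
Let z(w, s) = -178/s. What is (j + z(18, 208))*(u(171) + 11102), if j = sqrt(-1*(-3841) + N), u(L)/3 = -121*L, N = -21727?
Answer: 4536419/104 - 50971*I*sqrt(17886) ≈ 43619.0 - 6.8168e+6*I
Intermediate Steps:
u(L) = -363*L (u(L) = 3*(-121*L) = -363*L)
j = I*sqrt(17886) (j = sqrt(-1*(-3841) - 21727) = sqrt(3841 - 21727) = sqrt(-17886) = I*sqrt(17886) ≈ 133.74*I)
(j + z(18, 208))*(u(171) + 11102) = (I*sqrt(17886) - 178/208)*(-363*171 + 11102) = (I*sqrt(17886) - 178*1/208)*(-62073 + 11102) = (I*sqrt(17886) - 89/104)*(-50971) = (-89/104 + I*sqrt(17886))*(-50971) = 4536419/104 - 50971*I*sqrt(17886)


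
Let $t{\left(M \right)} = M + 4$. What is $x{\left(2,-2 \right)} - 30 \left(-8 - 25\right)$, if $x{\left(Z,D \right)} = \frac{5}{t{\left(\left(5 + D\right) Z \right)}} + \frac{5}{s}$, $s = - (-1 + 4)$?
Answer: $\frac{5933}{6} \approx 988.83$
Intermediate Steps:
$t{\left(M \right)} = 4 + M$
$s = -3$ ($s = \left(-1\right) 3 = -3$)
$x{\left(Z,D \right)} = - \frac{5}{3} + \frac{5}{4 + Z \left(5 + D\right)}$ ($x{\left(Z,D \right)} = \frac{5}{4 + \left(5 + D\right) Z} + \frac{5}{-3} = \frac{5}{4 + Z \left(5 + D\right)} + 5 \left(- \frac{1}{3}\right) = \frac{5}{4 + Z \left(5 + D\right)} - \frac{5}{3} = - \frac{5}{3} + \frac{5}{4 + Z \left(5 + D\right)}$)
$x{\left(2,-2 \right)} - 30 \left(-8 - 25\right) = \left(- \frac{5}{3} + \frac{5}{4 + 5 \cdot 2 - 4}\right) - 30 \left(-8 - 25\right) = \left(- \frac{5}{3} + \frac{5}{4 + 10 - 4}\right) - 30 \left(-8 - 25\right) = \left(- \frac{5}{3} + \frac{5}{10}\right) - -990 = \left(- \frac{5}{3} + 5 \cdot \frac{1}{10}\right) + 990 = \left(- \frac{5}{3} + \frac{1}{2}\right) + 990 = - \frac{7}{6} + 990 = \frac{5933}{6}$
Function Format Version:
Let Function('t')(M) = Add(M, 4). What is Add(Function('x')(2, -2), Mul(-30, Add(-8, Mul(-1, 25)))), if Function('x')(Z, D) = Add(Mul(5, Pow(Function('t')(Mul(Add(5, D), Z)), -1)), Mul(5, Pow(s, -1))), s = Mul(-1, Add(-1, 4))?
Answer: Rational(5933, 6) ≈ 988.83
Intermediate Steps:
Function('t')(M) = Add(4, M)
s = -3 (s = Mul(-1, 3) = -3)
Function('x')(Z, D) = Add(Rational(-5, 3), Mul(5, Pow(Add(4, Mul(Z, Add(5, D))), -1))) (Function('x')(Z, D) = Add(Mul(5, Pow(Add(4, Mul(Add(5, D), Z)), -1)), Mul(5, Pow(-3, -1))) = Add(Mul(5, Pow(Add(4, Mul(Z, Add(5, D))), -1)), Mul(5, Rational(-1, 3))) = Add(Mul(5, Pow(Add(4, Mul(Z, Add(5, D))), -1)), Rational(-5, 3)) = Add(Rational(-5, 3), Mul(5, Pow(Add(4, Mul(Z, Add(5, D))), -1))))
Add(Function('x')(2, -2), Mul(-30, Add(-8, Mul(-1, 25)))) = Add(Add(Rational(-5, 3), Mul(5, Pow(Add(4, Mul(5, 2), Mul(-2, 2)), -1))), Mul(-30, Add(-8, Mul(-1, 25)))) = Add(Add(Rational(-5, 3), Mul(5, Pow(Add(4, 10, -4), -1))), Mul(-30, Add(-8, -25))) = Add(Add(Rational(-5, 3), Mul(5, Pow(10, -1))), Mul(-30, -33)) = Add(Add(Rational(-5, 3), Mul(5, Rational(1, 10))), 990) = Add(Add(Rational(-5, 3), Rational(1, 2)), 990) = Add(Rational(-7, 6), 990) = Rational(5933, 6)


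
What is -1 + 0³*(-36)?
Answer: -1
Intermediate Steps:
-1 + 0³*(-36) = -1 + 0*(-36) = -1 + 0 = -1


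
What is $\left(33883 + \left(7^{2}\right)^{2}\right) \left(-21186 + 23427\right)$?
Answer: $81312444$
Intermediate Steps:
$\left(33883 + \left(7^{2}\right)^{2}\right) \left(-21186 + 23427\right) = \left(33883 + 49^{2}\right) 2241 = \left(33883 + 2401\right) 2241 = 36284 \cdot 2241 = 81312444$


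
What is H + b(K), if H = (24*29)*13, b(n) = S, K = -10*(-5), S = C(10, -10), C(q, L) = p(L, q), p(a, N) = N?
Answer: 9058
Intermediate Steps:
C(q, L) = q
S = 10
K = 50
b(n) = 10
H = 9048 (H = 696*13 = 9048)
H + b(K) = 9048 + 10 = 9058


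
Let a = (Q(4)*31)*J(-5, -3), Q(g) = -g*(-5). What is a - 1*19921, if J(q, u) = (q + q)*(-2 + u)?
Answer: 11079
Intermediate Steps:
Q(g) = 5*g (Q(g) = -(-5)*g = 5*g)
J(q, u) = 2*q*(-2 + u) (J(q, u) = (2*q)*(-2 + u) = 2*q*(-2 + u))
a = 31000 (a = ((5*4)*31)*(2*(-5)*(-2 - 3)) = (20*31)*(2*(-5)*(-5)) = 620*50 = 31000)
a - 1*19921 = 31000 - 1*19921 = 31000 - 19921 = 11079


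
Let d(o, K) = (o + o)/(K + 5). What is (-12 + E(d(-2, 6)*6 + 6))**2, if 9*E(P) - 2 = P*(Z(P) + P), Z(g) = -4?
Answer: 166668100/1185921 ≈ 140.54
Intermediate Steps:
d(o, K) = 2*o/(5 + K) (d(o, K) = (2*o)/(5 + K) = 2*o/(5 + K))
E(P) = 2/9 + P*(-4 + P)/9 (E(P) = 2/9 + (P*(-4 + P))/9 = 2/9 + P*(-4 + P)/9)
(-12 + E(d(-2, 6)*6 + 6))**2 = (-12 + (2/9 - 4*((2*(-2)/(5 + 6))*6 + 6)/9 + ((2*(-2)/(5 + 6))*6 + 6)**2/9))**2 = (-12 + (2/9 - 4*((2*(-2)/11)*6 + 6)/9 + ((2*(-2)/11)*6 + 6)**2/9))**2 = (-12 + (2/9 - 4*((2*(-2)*(1/11))*6 + 6)/9 + ((2*(-2)*(1/11))*6 + 6)**2/9))**2 = (-12 + (2/9 - 4*(-4/11*6 + 6)/9 + (-4/11*6 + 6)**2/9))**2 = (-12 + (2/9 - 4*(-24/11 + 6)/9 + (-24/11 + 6)**2/9))**2 = (-12 + (2/9 - 4/9*42/11 + (42/11)**2/9))**2 = (-12 + (2/9 - 56/33 + (1/9)*(1764/121)))**2 = (-12 + (2/9 - 56/33 + 196/121))**2 = (-12 + 158/1089)**2 = (-12910/1089)**2 = 166668100/1185921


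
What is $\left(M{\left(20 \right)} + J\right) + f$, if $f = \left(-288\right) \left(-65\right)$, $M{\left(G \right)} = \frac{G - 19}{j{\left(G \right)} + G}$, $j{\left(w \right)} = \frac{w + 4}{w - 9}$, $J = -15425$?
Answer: $\frac{803991}{244} \approx 3295.0$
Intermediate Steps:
$j{\left(w \right)} = \frac{4 + w}{-9 + w}$
$M{\left(G \right)} = \frac{-19 + G}{G + \frac{4 + G}{-9 + G}}$ ($M{\left(G \right)} = \frac{G - 19}{\frac{4 + G}{-9 + G} + G} = \frac{-19 + G}{G + \frac{4 + G}{-9 + G}}$)
$f = 18720$
$\left(M{\left(20 \right)} + J\right) + f = \left(\frac{\left(-19 + 20\right) \left(-9 + 20\right)}{4 + 20 + 20 \left(-9 + 20\right)} - 15425\right) + 18720 = \left(\frac{1}{4 + 20 + 20 \cdot 11} \cdot 1 \cdot 11 - 15425\right) + 18720 = \left(\frac{1}{4 + 20 + 220} \cdot 1 \cdot 11 - 15425\right) + 18720 = \left(\frac{1}{244} \cdot 1 \cdot 11 - 15425\right) + 18720 = \left(\frac{11}{244} - 15425\right) + 18720 = - \frac{3763689}{244} + 18720 = \frac{803991}{244}$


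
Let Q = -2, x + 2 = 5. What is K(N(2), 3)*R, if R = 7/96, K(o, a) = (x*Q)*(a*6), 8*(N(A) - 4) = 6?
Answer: -63/8 ≈ -7.8750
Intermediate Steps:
x = 3 (x = -2 + 5 = 3)
N(A) = 19/4 (N(A) = 4 + (1/8)*6 = 4 + 3/4 = 19/4)
K(o, a) = -36*a (K(o, a) = (3*(-2))*(a*6) = -36*a)
R = 7/96 (R = 7*(1/96) = 7/96 ≈ 0.072917)
K(N(2), 3)*R = -36*3*(7/96) = -108*7/96 = -63/8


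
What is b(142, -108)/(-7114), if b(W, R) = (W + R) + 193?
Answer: -227/7114 ≈ -0.031909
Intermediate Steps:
b(W, R) = 193 + R + W (b(W, R) = (R + W) + 193 = 193 + R + W)
b(142, -108)/(-7114) = (193 - 108 + 142)/(-7114) = 227*(-1/7114) = -227/7114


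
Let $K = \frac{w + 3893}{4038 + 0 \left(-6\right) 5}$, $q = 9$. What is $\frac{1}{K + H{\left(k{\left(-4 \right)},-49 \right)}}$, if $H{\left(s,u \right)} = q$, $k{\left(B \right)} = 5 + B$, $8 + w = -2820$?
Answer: $\frac{1346}{12469} \approx 0.10795$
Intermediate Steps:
$w = -2828$ ($w = -8 - 2820 = -2828$)
$H{\left(s,u \right)} = 9$
$K = \frac{355}{1346}$ ($K = \frac{-2828 + 3893}{4038 + 0 \left(-6\right) 5} = \frac{1065}{4038 + 0 \cdot 5} = \frac{1065}{4038 + 0} = \frac{1065}{4038} = 1065 \cdot \frac{1}{4038} = \frac{355}{1346} \approx 0.26374$)
$\frac{1}{K + H{\left(k{\left(-4 \right)},-49 \right)}} = \frac{1}{\frac{355}{1346} + 9} = \frac{1}{\frac{12469}{1346}} = \frac{1346}{12469}$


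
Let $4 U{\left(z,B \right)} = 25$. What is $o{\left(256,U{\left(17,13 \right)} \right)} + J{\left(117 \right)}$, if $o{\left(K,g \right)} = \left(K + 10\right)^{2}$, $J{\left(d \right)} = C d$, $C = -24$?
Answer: $67948$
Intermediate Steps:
$U{\left(z,B \right)} = \frac{25}{4}$ ($U{\left(z,B \right)} = \frac{1}{4} \cdot 25 = \frac{25}{4}$)
$J{\left(d \right)} = - 24 d$
$o{\left(K,g \right)} = \left(10 + K\right)^{2}$
$o{\left(256,U{\left(17,13 \right)} \right)} + J{\left(117 \right)} = \left(10 + 256\right)^{2} - 2808 = 266^{2} - 2808 = 70756 - 2808 = 67948$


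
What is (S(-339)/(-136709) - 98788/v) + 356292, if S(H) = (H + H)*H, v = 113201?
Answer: 5513791351539694/15475595509 ≈ 3.5629e+5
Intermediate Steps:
S(H) = 2*H² (S(H) = (2*H)*H = 2*H²)
(S(-339)/(-136709) - 98788/v) + 356292 = ((2*(-339)²)/(-136709) - 98788/113201) + 356292 = ((2*114921)*(-1/136709) - 98788*1/113201) + 356292 = (229842*(-1/136709) - 98788/113201) + 356292 = (-229842/136709 - 98788/113201) + 356292 = -39523552934/15475595509 + 356292 = 5513791351539694/15475595509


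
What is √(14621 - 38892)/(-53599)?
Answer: -I*√24271/53599 ≈ -0.0029066*I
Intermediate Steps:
√(14621 - 38892)/(-53599) = √(-24271)*(-1/53599) = (I*√24271)*(-1/53599) = -I*√24271/53599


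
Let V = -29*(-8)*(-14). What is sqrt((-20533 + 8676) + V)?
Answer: I*sqrt(15105) ≈ 122.9*I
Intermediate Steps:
V = -3248 (V = 232*(-14) = -3248)
sqrt((-20533 + 8676) + V) = sqrt((-20533 + 8676) - 3248) = sqrt(-11857 - 3248) = sqrt(-15105) = I*sqrt(15105)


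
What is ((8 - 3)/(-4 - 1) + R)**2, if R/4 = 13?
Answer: 2601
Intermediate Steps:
R = 52 (R = 4*13 = 52)
((8 - 3)/(-4 - 1) + R)**2 = ((8 - 3)/(-4 - 1) + 52)**2 = (5/(-5) + 52)**2 = (5*(-1/5) + 52)**2 = (-1 + 52)**2 = 51**2 = 2601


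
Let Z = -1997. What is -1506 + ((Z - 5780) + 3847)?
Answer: -5436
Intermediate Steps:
-1506 + ((Z - 5780) + 3847) = -1506 + ((-1997 - 5780) + 3847) = -1506 + (-7777 + 3847) = -1506 - 3930 = -5436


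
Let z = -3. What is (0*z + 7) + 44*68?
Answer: 2999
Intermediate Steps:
(0*z + 7) + 44*68 = (0*(-3) + 7) + 44*68 = (0 + 7) + 2992 = 7 + 2992 = 2999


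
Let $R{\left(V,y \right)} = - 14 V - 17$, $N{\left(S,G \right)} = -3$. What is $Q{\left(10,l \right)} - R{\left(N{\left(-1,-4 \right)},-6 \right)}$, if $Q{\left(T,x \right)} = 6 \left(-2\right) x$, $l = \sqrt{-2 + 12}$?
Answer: $-25 - 12 \sqrt{10} \approx -62.947$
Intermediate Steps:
$l = \sqrt{10} \approx 3.1623$
$Q{\left(T,x \right)} = - 12 x$
$R{\left(V,y \right)} = -17 - 14 V$
$Q{\left(10,l \right)} - R{\left(N{\left(-1,-4 \right)},-6 \right)} = - 12 \sqrt{10} - \left(-17 - -42\right) = - 12 \sqrt{10} - \left(-17 + 42\right) = - 12 \sqrt{10} - 25 = -25 - 12 \sqrt{10}$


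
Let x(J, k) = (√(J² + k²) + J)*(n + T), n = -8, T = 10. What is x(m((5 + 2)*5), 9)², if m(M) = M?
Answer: 10124 + 280*√1306 ≈ 20243.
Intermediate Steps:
x(J, k) = 2*J + 2*√(J² + k²) (x(J, k) = (√(J² + k²) + J)*(-8 + 10) = (J + √(J² + k²))*2 = 2*J + 2*√(J² + k²))
x(m((5 + 2)*5), 9)² = (2*((5 + 2)*5) + 2*√(((5 + 2)*5)² + 9²))² = (2*(7*5) + 2*√((7*5)² + 81))² = (2*35 + 2*√(35² + 81))² = (70 + 2*√(1225 + 81))² = (70 + 2*√1306)²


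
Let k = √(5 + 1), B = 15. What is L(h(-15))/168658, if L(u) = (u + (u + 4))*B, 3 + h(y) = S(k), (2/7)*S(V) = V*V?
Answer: 300/84329 ≈ 0.0035575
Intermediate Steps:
k = √6 ≈ 2.4495
S(V) = 7*V²/2 (S(V) = 7*(V*V)/2 = 7*V²/2)
h(y) = 18 (h(y) = -3 + 7*(√6)²/2 = -3 + (7/2)*6 = -3 + 21 = 18)
L(u) = 60 + 30*u (L(u) = (u + (u + 4))*15 = (u + (4 + u))*15 = (4 + 2*u)*15 = 60 + 30*u)
L(h(-15))/168658 = (60 + 30*18)/168658 = (60 + 540)*(1/168658) = 600*(1/168658) = 300/84329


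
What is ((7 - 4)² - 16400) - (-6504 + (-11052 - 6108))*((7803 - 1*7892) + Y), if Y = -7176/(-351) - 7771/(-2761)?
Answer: -13021587677/8283 ≈ -1.5721e+6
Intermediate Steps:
Y = 577963/24849 (Y = -7176*(-1/351) - 7771*(-1/2761) = 184/9 + 7771/2761 = 577963/24849 ≈ 23.259)
((7 - 4)² - 16400) - (-6504 + (-11052 - 6108))*((7803 - 1*7892) + Y) = ((7 - 4)² - 16400) - (-6504 + (-11052 - 6108))*((7803 - 1*7892) + 577963/24849) = (3² - 16400) - (-6504 - 17160)*((7803 - 7892) + 577963/24849) = (9 - 16400) - (-23664)*(-89 + 577963/24849) = -16391 - (-23664)*(-1633598)/24849 = -16391 - 1*12885821024/8283 = -16391 - 12885821024/8283 = -13021587677/8283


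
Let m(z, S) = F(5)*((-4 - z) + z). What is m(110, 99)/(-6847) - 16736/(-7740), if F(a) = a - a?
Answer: 4184/1935 ≈ 2.1623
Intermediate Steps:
F(a) = 0
m(z, S) = 0 (m(z, S) = 0*((-4 - z) + z) = 0*(-4) = 0)
m(110, 99)/(-6847) - 16736/(-7740) = 0/(-6847) - 16736/(-7740) = 0*(-1/6847) - 16736*(-1/7740) = 0 + 4184/1935 = 4184/1935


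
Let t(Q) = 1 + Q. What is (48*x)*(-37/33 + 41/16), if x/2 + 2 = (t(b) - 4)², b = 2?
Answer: -1522/11 ≈ -138.36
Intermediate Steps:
x = -2 (x = -4 + 2*((1 + 2) - 4)² = -4 + 2*(3 - 4)² = -4 + 2*(-1)² = -4 + 2*1 = -4 + 2 = -2)
(48*x)*(-37/33 + 41/16) = (48*(-2))*(-37/33 + 41/16) = -96*(-37*1/33 + 41*(1/16)) = -96*(-37/33 + 41/16) = -96*761/528 = -1522/11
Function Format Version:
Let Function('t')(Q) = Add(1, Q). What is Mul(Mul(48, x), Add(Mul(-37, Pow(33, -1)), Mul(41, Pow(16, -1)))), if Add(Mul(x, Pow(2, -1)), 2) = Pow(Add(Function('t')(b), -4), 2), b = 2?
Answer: Rational(-1522, 11) ≈ -138.36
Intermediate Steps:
x = -2 (x = Add(-4, Mul(2, Pow(Add(Add(1, 2), -4), 2))) = Add(-4, Mul(2, Pow(Add(3, -4), 2))) = Add(-4, Mul(2, Pow(-1, 2))) = Add(-4, Mul(2, 1)) = Add(-4, 2) = -2)
Mul(Mul(48, x), Add(Mul(-37, Pow(33, -1)), Mul(41, Pow(16, -1)))) = Mul(Mul(48, -2), Add(Mul(-37, Pow(33, -1)), Mul(41, Pow(16, -1)))) = Mul(-96, Add(Mul(-37, Rational(1, 33)), Mul(41, Rational(1, 16)))) = Mul(-96, Add(Rational(-37, 33), Rational(41, 16))) = Mul(-96, Rational(761, 528)) = Rational(-1522, 11)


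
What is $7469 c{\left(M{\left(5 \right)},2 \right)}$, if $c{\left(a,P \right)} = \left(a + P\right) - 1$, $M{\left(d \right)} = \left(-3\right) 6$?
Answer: $-126973$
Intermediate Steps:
$M{\left(d \right)} = -18$
$c{\left(a,P \right)} = -1 + P + a$ ($c{\left(a,P \right)} = \left(P + a\right) - 1 = -1 + P + a$)
$7469 c{\left(M{\left(5 \right)},2 \right)} = 7469 \left(-1 + 2 - 18\right) = 7469 \left(-17\right) = -126973$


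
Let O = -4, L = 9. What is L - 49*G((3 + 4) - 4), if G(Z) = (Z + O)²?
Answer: -40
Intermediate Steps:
G(Z) = (-4 + Z)² (G(Z) = (Z - 4)² = (-4 + Z)²)
L - 49*G((3 + 4) - 4) = 9 - 49*(-4 + ((3 + 4) - 4))² = 9 - 49*(-4 + (7 - 4))² = 9 - 49*(-4 + 3)² = 9 - 49*(-1)² = 9 - 49*1 = 9 - 49 = -40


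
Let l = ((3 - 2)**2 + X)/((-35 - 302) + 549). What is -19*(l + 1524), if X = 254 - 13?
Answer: -3071635/106 ≈ -28978.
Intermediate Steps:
X = 241
l = 121/106 (l = ((3 - 2)**2 + 241)/((-35 - 302) + 549) = (1**2 + 241)/(-337 + 549) = (1 + 241)/212 = 242*(1/212) = 121/106 ≈ 1.1415)
-19*(l + 1524) = -19*(121/106 + 1524) = -19*161665/106 = -3071635/106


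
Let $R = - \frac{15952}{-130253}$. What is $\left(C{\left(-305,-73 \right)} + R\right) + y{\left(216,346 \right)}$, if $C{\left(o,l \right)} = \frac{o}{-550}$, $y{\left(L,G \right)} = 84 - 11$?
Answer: $\frac{1055631743}{14327830} \approx 73.677$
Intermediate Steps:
$y{\left(L,G \right)} = 73$
$C{\left(o,l \right)} = - \frac{o}{550}$ ($C{\left(o,l \right)} = o \left(- \frac{1}{550}\right) = - \frac{o}{550}$)
$R = \frac{15952}{130253}$ ($R = \left(-15952\right) \left(- \frac{1}{130253}\right) = \frac{15952}{130253} \approx 0.12247$)
$\left(C{\left(-305,-73 \right)} + R\right) + y{\left(216,346 \right)} = \left(\left(- \frac{1}{550}\right) \left(-305\right) + \frac{15952}{130253}\right) + 73 = \left(\frac{61}{110} + \frac{15952}{130253}\right) + 73 = \frac{9700153}{14327830} + 73 = \frac{1055631743}{14327830}$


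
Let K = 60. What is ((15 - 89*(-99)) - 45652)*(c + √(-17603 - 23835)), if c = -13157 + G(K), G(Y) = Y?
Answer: 482310122 - 36826*I*√41438 ≈ 4.8231e+8 - 7.4964e+6*I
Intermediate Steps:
c = -13097 (c = -13157 + 60 = -13097)
((15 - 89*(-99)) - 45652)*(c + √(-17603 - 23835)) = ((15 - 89*(-99)) - 45652)*(-13097 + √(-17603 - 23835)) = ((15 + 8811) - 45652)*(-13097 + √(-41438)) = (8826 - 45652)*(-13097 + I*√41438) = -36826*(-13097 + I*√41438) = 482310122 - 36826*I*√41438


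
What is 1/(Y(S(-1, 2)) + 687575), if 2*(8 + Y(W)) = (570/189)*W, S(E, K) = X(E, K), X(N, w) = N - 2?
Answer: 21/14438812 ≈ 1.4544e-6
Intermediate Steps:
X(N, w) = -2 + N
S(E, K) = -2 + E
Y(W) = -8 + 95*W/63 (Y(W) = -8 + ((570/189)*W)/2 = -8 + ((570*(1/189))*W)/2 = -8 + (190*W/63)/2 = -8 + 95*W/63)
1/(Y(S(-1, 2)) + 687575) = 1/((-8 + 95*(-2 - 1)/63) + 687575) = 1/((-8 + (95/63)*(-3)) + 687575) = 1/((-8 - 95/21) + 687575) = 1/(-263/21 + 687575) = 1/(14438812/21) = 21/14438812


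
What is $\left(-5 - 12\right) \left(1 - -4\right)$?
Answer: $-85$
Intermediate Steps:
$\left(-5 - 12\right) \left(1 - -4\right) = - 17 \left(1 + 4\right) = \left(-17\right) 5 = -85$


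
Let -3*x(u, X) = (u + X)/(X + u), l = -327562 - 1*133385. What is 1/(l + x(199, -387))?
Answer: -3/1382842 ≈ -2.1694e-6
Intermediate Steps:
l = -460947 (l = -327562 - 133385 = -460947)
x(u, X) = -⅓ (x(u, X) = -(u + X)/(3*(X + u)) = -(X + u)/(3*(X + u)) = -⅓*1 = -⅓)
1/(l + x(199, -387)) = 1/(-460947 - ⅓) = 1/(-1382842/3) = -3/1382842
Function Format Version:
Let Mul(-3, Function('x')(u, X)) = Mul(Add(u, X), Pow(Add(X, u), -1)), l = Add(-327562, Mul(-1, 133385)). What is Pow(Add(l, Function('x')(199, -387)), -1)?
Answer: Rational(-3, 1382842) ≈ -2.1694e-6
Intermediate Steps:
l = -460947 (l = Add(-327562, -133385) = -460947)
Function('x')(u, X) = Rational(-1, 3) (Function('x')(u, X) = Mul(Rational(-1, 3), Mul(Add(u, X), Pow(Add(X, u), -1))) = Mul(Rational(-1, 3), Mul(Add(X, u), Pow(Add(X, u), -1))) = Mul(Rational(-1, 3), 1) = Rational(-1, 3))
Pow(Add(l, Function('x')(199, -387)), -1) = Pow(Add(-460947, Rational(-1, 3)), -1) = Pow(Rational(-1382842, 3), -1) = Rational(-3, 1382842)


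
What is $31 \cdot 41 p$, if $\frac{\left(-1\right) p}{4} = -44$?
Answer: $223696$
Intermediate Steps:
$p = 176$ ($p = \left(-4\right) \left(-44\right) = 176$)
$31 \cdot 41 p = 31 \cdot 41 \cdot 176 = 1271 \cdot 176 = 223696$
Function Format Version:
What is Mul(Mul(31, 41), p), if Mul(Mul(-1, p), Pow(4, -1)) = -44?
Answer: 223696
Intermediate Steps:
p = 176 (p = Mul(-4, -44) = 176)
Mul(Mul(31, 41), p) = Mul(Mul(31, 41), 176) = Mul(1271, 176) = 223696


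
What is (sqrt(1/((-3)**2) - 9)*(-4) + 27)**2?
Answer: 5281/9 - 288*I*sqrt(5) ≈ 586.78 - 643.99*I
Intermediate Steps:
(sqrt(1/((-3)**2) - 9)*(-4) + 27)**2 = (sqrt(1/9 - 9)*(-4) + 27)**2 = (sqrt(-80/9)*(-4) + 27)**2 = ((4*I*sqrt(5)/3)*(-4) + 27)**2 = (-16*I*sqrt(5)/3 + 27)**2 = (27 - 16*I*sqrt(5)/3)**2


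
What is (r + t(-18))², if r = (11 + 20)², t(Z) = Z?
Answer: 889249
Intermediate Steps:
r = 961 (r = 31² = 961)
(r + t(-18))² = (961 - 18)² = 943² = 889249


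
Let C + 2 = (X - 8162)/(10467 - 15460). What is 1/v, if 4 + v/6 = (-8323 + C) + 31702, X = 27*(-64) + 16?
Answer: 4993/700267578 ≈ 7.1301e-6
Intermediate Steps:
X = -1712 (X = -1728 + 16 = -1712)
C = -112/4993 (C = -2 + (-1712 - 8162)/(10467 - 15460) = -2 - 9874/(-4993) = -2 - 9874*(-1/4993) = -2 + 9874/4993 = -112/4993 ≈ -0.022431)
v = 700267578/4993 (v = -24 + 6*((-8323 - 112/4993) + 31702) = -24 + 6*(-41556851/4993 + 31702) = -24 + 6*(116731235/4993) = -24 + 700387410/4993 = 700267578/4993 ≈ 1.4025e+5)
1/v = 1/(700267578/4993) = 4993/700267578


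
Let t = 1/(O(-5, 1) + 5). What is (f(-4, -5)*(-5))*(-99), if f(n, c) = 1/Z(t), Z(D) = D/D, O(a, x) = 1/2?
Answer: 495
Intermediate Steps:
O(a, x) = ½
t = 2/11 (t = 1/(½ + 5) = 1/(11/2) = 2/11 ≈ 0.18182)
Z(D) = 1
f(n, c) = 1 (f(n, c) = 1/1 = 1)
(f(-4, -5)*(-5))*(-99) = (1*(-5))*(-99) = -5*(-99) = 495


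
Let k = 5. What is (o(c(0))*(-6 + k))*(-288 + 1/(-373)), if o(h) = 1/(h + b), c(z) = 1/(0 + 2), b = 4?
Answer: 214850/3357 ≈ 64.001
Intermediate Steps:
c(z) = ½ (c(z) = 1/2 = ½)
o(h) = 1/(4 + h) (o(h) = 1/(h + 4) = 1/(4 + h))
(o(c(0))*(-6 + k))*(-288 + 1/(-373)) = ((-6 + 5)/(4 + ½))*(-288 + 1/(-373)) = (-1/(9/2))*(-288 - 1/373) = ((2/9)*(-1))*(-107425/373) = -2/9*(-107425/373) = 214850/3357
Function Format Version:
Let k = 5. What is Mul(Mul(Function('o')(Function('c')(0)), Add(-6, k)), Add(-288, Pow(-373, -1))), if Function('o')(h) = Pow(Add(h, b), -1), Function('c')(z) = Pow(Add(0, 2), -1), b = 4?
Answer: Rational(214850, 3357) ≈ 64.001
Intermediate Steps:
Function('c')(z) = Rational(1, 2) (Function('c')(z) = Pow(2, -1) = Rational(1, 2))
Function('o')(h) = Pow(Add(4, h), -1) (Function('o')(h) = Pow(Add(h, 4), -1) = Pow(Add(4, h), -1))
Mul(Mul(Function('o')(Function('c')(0)), Add(-6, k)), Add(-288, Pow(-373, -1))) = Mul(Mul(Pow(Add(4, Rational(1, 2)), -1), Add(-6, 5)), Add(-288, Pow(-373, -1))) = Mul(Mul(Pow(Rational(9, 2), -1), -1), Add(-288, Rational(-1, 373))) = Mul(Mul(Rational(2, 9), -1), Rational(-107425, 373)) = Mul(Rational(-2, 9), Rational(-107425, 373)) = Rational(214850, 3357)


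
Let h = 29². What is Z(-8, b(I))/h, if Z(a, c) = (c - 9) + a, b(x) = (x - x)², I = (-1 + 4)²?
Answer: -17/841 ≈ -0.020214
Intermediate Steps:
I = 9 (I = 3² = 9)
b(x) = 0 (b(x) = 0² = 0)
Z(a, c) = -9 + a + c (Z(a, c) = (-9 + c) + a = -9 + a + c)
h = 841
Z(-8, b(I))/h = (-9 - 8 + 0)/841 = -17*1/841 = -17/841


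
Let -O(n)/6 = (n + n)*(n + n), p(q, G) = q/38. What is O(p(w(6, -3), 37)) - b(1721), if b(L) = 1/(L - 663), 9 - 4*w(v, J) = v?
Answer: -15727/1527752 ≈ -0.010294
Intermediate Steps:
w(v, J) = 9/4 - v/4
p(q, G) = q/38 (p(q, G) = q*(1/38) = q/38)
O(n) = -24*n² (O(n) = -6*(n + n)*(n + n) = -6*2*n*2*n = -24*n²)
b(L) = 1/(-663 + L)
O(p(w(6, -3), 37)) - b(1721) = -24*(9/4 - ¼*6)²/1444 - 1/(-663 + 1721) = -24*(9/4 - 3/2)²/1444 - 1/1058 = -24*((1/38)*(¾))² - 1*1/1058 = -24*(3/152)² - 1/1058 = -24*9/23104 - 1/1058 = -27/2888 - 1/1058 = -15727/1527752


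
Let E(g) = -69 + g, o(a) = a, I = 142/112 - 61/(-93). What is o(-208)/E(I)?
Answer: 1083264/349333 ≈ 3.1009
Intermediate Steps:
I = 10019/5208 (I = 142*(1/112) - 61*(-1/93) = 71/56 + 61/93 = 10019/5208 ≈ 1.9238)
o(-208)/E(I) = -208/(-69 + 10019/5208) = -208/(-349333/5208) = -208*(-5208/349333) = 1083264/349333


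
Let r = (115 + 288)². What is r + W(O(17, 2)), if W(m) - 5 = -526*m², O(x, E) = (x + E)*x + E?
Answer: -55396336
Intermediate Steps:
O(x, E) = E + x*(E + x) (O(x, E) = (E + x)*x + E = x*(E + x) + E = E + x*(E + x))
W(m) = 5 - 526*m²
r = 162409 (r = 403² = 162409)
r + W(O(17, 2)) = 162409 + (5 - 526*(2 + 17² + 2*17)²) = 162409 + (5 - 526*(2 + 289 + 34)²) = 162409 + (5 - 526*325²) = 162409 + (5 - 526*105625) = 162409 + (5 - 55558750) = 162409 - 55558745 = -55396336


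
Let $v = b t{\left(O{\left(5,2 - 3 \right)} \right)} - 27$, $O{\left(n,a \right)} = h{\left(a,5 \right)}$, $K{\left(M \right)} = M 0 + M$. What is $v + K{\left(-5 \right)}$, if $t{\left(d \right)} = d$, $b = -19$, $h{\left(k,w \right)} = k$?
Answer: $-13$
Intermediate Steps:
$K{\left(M \right)} = M$ ($K{\left(M \right)} = 0 + M = M$)
$O{\left(n,a \right)} = a$
$v = -8$ ($v = - 19 \left(2 - 3\right) - 27 = \left(-19\right) \left(-1\right) - 27 = 19 - 27 = -8$)
$v + K{\left(-5 \right)} = -8 - 5 = -13$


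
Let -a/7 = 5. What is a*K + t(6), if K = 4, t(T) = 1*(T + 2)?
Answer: -132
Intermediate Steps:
t(T) = 2 + T (t(T) = 1*(2 + T) = 2 + T)
a = -35 (a = -7*5 = -35)
a*K + t(6) = -35*4 + (2 + 6) = -140 + 8 = -132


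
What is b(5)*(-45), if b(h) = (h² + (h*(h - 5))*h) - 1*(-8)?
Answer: -1485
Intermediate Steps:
b(h) = 8 + h² + h²*(-5 + h) (b(h) = (h² + (h*(-5 + h))*h) + 8 = (h² + h²*(-5 + h)) + 8 = 8 + h² + h²*(-5 + h))
b(5)*(-45) = (8 + 5³ - 4*5²)*(-45) = (8 + 125 - 4*25)*(-45) = (8 + 125 - 100)*(-45) = 33*(-45) = -1485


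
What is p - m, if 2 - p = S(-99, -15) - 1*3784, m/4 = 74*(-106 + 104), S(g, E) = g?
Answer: 4477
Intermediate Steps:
m = -592 (m = 4*(74*(-106 + 104)) = 4*(74*(-2)) = 4*(-148) = -592)
p = 3885 (p = 2 - (-99 - 1*3784) = 2 - (-99 - 3784) = 2 - 1*(-3883) = 2 + 3883 = 3885)
p - m = 3885 - 1*(-592) = 3885 + 592 = 4477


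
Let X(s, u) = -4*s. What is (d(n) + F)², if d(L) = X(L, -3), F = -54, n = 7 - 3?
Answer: 4900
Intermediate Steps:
n = 4
X(s, u) = -4*s
d(L) = -4*L
(d(n) + F)² = (-4*4 - 54)² = (-16 - 54)² = (-70)² = 4900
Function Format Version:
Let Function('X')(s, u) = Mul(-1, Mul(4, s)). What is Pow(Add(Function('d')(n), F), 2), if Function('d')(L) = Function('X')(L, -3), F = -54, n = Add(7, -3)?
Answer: 4900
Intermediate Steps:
n = 4
Function('X')(s, u) = Mul(-4, s)
Function('d')(L) = Mul(-4, L)
Pow(Add(Function('d')(n), F), 2) = Pow(Add(Mul(-4, 4), -54), 2) = Pow(Add(-16, -54), 2) = Pow(-70, 2) = 4900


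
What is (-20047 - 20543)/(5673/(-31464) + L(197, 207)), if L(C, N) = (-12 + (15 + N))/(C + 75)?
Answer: -1809258660/26377 ≈ -68592.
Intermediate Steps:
L(C, N) = (3 + N)/(75 + C)
(-20047 - 20543)/(5673/(-31464) + L(197, 207)) = (-20047 - 20543)/(5673/(-31464) + (3 + 207)/(75 + 197)) = -40590/(5673*(-1/31464) + 210/272) = -40590/(-1891/10488 + (1/272)*210) = -40590/(-1891/10488 + 105/136) = -40590/26377/44574 = -40590*44574/26377 = -1809258660/26377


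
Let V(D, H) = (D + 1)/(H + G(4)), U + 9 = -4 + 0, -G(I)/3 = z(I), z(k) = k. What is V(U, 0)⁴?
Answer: 1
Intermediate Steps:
G(I) = -3*I
U = -13 (U = -9 + (-4 + 0) = -9 - 4 = -13)
V(D, H) = (1 + D)/(-12 + H) (V(D, H) = (D + 1)/(H - 3*4) = (1 + D)/(H - 12) = (1 + D)/(-12 + H))
V(U, 0)⁴ = ((1 - 13)/(-12 + 0))⁴ = (-12/(-12))⁴ = (-1/12*(-12))⁴ = 1⁴ = 1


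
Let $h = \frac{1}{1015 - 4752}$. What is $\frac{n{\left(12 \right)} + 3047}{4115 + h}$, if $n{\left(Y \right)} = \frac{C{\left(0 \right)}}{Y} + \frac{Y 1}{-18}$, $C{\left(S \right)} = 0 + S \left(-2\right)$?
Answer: $\frac{34152443}{46133262} \approx 0.7403$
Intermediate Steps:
$h = - \frac{1}{3737}$ ($h = \frac{1}{-3737} = - \frac{1}{3737} \approx -0.00026759$)
$C{\left(S \right)} = - 2 S$ ($C{\left(S \right)} = 0 - 2 S = - 2 S$)
$n{\left(Y \right)} = - \frac{Y}{18}$ ($n{\left(Y \right)} = \frac{\left(-2\right) 0}{Y} + \frac{Y 1}{-18} = \frac{0}{Y} + Y \left(- \frac{1}{18}\right) = 0 - \frac{Y}{18} = - \frac{Y}{18}$)
$\frac{n{\left(12 \right)} + 3047}{4115 + h} = \frac{\left(- \frac{1}{18}\right) 12 + 3047}{4115 - \frac{1}{3737}} = \frac{- \frac{2}{3} + 3047}{\frac{15377754}{3737}} = \frac{9139}{3} \cdot \frac{3737}{15377754} = \frac{34152443}{46133262}$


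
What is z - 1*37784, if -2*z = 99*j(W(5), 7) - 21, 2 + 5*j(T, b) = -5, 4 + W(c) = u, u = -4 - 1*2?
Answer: -188521/5 ≈ -37704.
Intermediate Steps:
u = -6 (u = -4 - 2 = -6)
W(c) = -10 (W(c) = -4 - 6 = -10)
j(T, b) = -7/5 (j(T, b) = -2/5 + (1/5)*(-5) = -2/5 - 1 = -7/5)
z = 399/5 (z = -(99*(-7/5) - 21)/2 = -(-693/5 - 21)/2 = -1/2*(-798/5) = 399/5 ≈ 79.800)
z - 1*37784 = 399/5 - 1*37784 = 399/5 - 37784 = -188521/5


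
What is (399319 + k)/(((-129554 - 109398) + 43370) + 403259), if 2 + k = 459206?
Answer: 858523/207677 ≈ 4.1339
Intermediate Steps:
k = 459204 (k = -2 + 459206 = 459204)
(399319 + k)/(((-129554 - 109398) + 43370) + 403259) = (399319 + 459204)/(((-129554 - 109398) + 43370) + 403259) = 858523/((-238952 + 43370) + 403259) = 858523/(-195582 + 403259) = 858523/207677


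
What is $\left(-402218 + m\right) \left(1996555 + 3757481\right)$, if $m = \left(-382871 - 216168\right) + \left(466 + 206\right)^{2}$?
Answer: $-3162838230228$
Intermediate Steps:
$m = -147455$ ($m = -599039 + 672^{2} = -599039 + 451584 = -147455$)
$\left(-402218 + m\right) \left(1996555 + 3757481\right) = \left(-402218 - 147455\right) \left(1996555 + 3757481\right) = \left(-549673\right) 5754036 = -3162838230228$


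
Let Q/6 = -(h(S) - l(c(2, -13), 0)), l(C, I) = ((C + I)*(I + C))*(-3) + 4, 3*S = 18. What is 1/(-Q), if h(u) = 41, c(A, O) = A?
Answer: 1/294 ≈ 0.0034014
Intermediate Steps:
S = 6 (S = (⅓)*18 = 6)
l(C, I) = 4 - 3*(C + I)² (l(C, I) = ((C + I)*(C + I))*(-3) + 4 = (C + I)²*(-3) + 4 = -3*(C + I)² + 4 = 4 - 3*(C + I)²)
Q = -294 (Q = 6*(-(41 - (4 - 3*(2 + 0)²))) = 6*(-(41 - (4 - 3*2²))) = 6*(-(41 - (4 - 3*4))) = 6*(-(41 - (4 - 12))) = 6*(-(41 - 1*(-8))) = 6*(-(41 + 8)) = 6*(-1*49) = 6*(-49) = -294)
1/(-Q) = 1/(-1*(-294)) = 1/294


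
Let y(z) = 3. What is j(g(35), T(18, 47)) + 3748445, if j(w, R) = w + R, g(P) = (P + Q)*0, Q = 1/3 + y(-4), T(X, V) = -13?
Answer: 3748432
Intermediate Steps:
Q = 10/3 (Q = 1/3 + 3 = 10/3 ≈ 3.3333)
g(P) = 0 (g(P) = (P + 10/3)*0 = (10/3 + P)*0 = 0)
j(w, R) = R + w
j(g(35), T(18, 47)) + 3748445 = (-13 + 0) + 3748445 = -13 + 3748445 = 3748432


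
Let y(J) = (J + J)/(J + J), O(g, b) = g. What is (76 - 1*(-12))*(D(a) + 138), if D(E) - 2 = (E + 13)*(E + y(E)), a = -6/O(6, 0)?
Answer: 12320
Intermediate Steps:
y(J) = 1 (y(J) = (2*J)/((2*J)) = (2*J)*(1/(2*J)) = 1)
a = -1 (a = -6/6 = -6*1/6 = -1)
D(E) = 2 + (1 + E)*(13 + E) (D(E) = 2 + (E + 13)*(E + 1) = 2 + (13 + E)*(1 + E) = 2 + (1 + E)*(13 + E))
(76 - 1*(-12))*(D(a) + 138) = (76 - 1*(-12))*((15 + (-1)**2 + 14*(-1)) + 138) = (76 + 12)*((15 + 1 - 14) + 138) = 88*(2 + 138) = 88*140 = 12320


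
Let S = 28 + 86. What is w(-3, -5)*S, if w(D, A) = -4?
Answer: -456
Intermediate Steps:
S = 114
w(-3, -5)*S = -4*114 = -456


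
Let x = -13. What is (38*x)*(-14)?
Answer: 6916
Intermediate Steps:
(38*x)*(-14) = (38*(-13))*(-14) = -494*(-14) = 6916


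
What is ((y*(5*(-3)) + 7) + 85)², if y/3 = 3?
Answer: 1849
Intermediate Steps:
y = 9 (y = 3*3 = 9)
((y*(5*(-3)) + 7) + 85)² = ((9*(5*(-3)) + 7) + 85)² = ((9*(-15) + 7) + 85)² = ((-135 + 7) + 85)² = (-128 + 85)² = (-43)² = 1849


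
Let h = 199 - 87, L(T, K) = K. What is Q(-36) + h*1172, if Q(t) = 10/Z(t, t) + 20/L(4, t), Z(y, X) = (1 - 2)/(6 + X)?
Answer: 1184071/9 ≈ 1.3156e+5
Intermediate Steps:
Z(y, X) = -1/(6 + X)
h = 112
Q(t) = -60 - 10*t + 20/t (Q(t) = 10/((-1/(6 + t))) + 20/t = 10*(-6 - t) + 20/t = (-60 - 10*t) + 20/t = -60 - 10*t + 20/t)
Q(-36) + h*1172 = (-60 - 10*(-36) + 20/(-36)) + 112*1172 = (-60 + 360 + 20*(-1/36)) + 131264 = (-60 + 360 - 5/9) + 131264 = 2695/9 + 131264 = 1184071/9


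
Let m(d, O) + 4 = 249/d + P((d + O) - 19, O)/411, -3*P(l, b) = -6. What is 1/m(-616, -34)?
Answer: -253176/1113811 ≈ -0.22731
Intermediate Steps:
P(l, b) = 2 (P(l, b) = -⅓*(-6) = 2)
m(d, O) = -1642/411 + 249/d (m(d, O) = -4 + (249/d + 2/411) = -4 + (2/411 + 249/d) = -1642/411 + 249/d)
1/m(-616, -34) = 1/(-1642/411 + 249/(-616)) = 1/(-1642/411 + 249*(-1/616)) = 1/(-1642/411 - 249/616) = 1/(-1113811/253176) = -253176/1113811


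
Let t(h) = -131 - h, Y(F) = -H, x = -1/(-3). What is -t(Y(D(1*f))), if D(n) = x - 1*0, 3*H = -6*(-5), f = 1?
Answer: 121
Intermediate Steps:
x = ⅓ (x = -⅓*(-1) = ⅓ ≈ 0.33333)
H = 10 (H = (-6*(-5))/3 = (⅓)*30 = 10)
D(n) = ⅓ (D(n) = ⅓ - 1*0 = ⅓ + 0 = ⅓)
Y(F) = -10 (Y(F) = -1*10 = -10)
-t(Y(D(1*f))) = -(-131 - 1*(-10)) = -(-131 + 10) = -1*(-121) = 121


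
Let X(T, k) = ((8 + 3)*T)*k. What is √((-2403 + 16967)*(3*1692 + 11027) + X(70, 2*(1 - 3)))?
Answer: 2*√58630253 ≈ 15314.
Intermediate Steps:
X(T, k) = 11*T*k (X(T, k) = (11*T)*k = 11*T*k)
√((-2403 + 16967)*(3*1692 + 11027) + X(70, 2*(1 - 3))) = √((-2403 + 16967)*(3*1692 + 11027) + 11*70*(2*(1 - 3))) = √(14564*(5076 + 11027) + 11*70*(2*(-2))) = √(14564*16103 + 11*70*(-4)) = √(234524092 - 3080) = √234521012 = 2*√58630253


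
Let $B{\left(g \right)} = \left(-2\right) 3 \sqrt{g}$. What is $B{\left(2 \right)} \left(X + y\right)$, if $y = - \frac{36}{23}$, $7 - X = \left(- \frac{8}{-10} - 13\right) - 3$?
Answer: $- \frac{14238 \sqrt{2}}{115} \approx -175.09$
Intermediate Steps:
$B{\left(g \right)} = - 6 \sqrt{g}$
$X = \frac{111}{5}$ ($X = 7 - \left(\left(- \frac{8}{-10} - 13\right) - 3\right) = 7 - \left(\left(\left(-8\right) \left(- \frac{1}{10}\right) - 13\right) - 3\right) = 7 - \left(\left(\frac{4}{5} - 13\right) - 3\right) = 7 - \left(- \frac{61}{5} - 3\right) = 7 - - \frac{76}{5} = 7 + \frac{76}{5} = \frac{111}{5} \approx 22.2$)
$y = - \frac{36}{23}$ ($y = \left(-36\right) \frac{1}{23} = - \frac{36}{23} \approx -1.5652$)
$B{\left(2 \right)} \left(X + y\right) = - 6 \sqrt{2} \left(\frac{111}{5} - \frac{36}{23}\right) = - 6 \sqrt{2} \cdot \frac{2373}{115} = - \frac{14238 \sqrt{2}}{115}$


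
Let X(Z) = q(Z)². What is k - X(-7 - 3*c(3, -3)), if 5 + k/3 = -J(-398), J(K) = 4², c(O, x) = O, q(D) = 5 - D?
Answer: -504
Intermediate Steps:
X(Z) = (5 - Z)²
J(K) = 16
k = -63 (k = -15 + 3*(-1*16) = -15 + 3*(-16) = -15 - 48 = -63)
k - X(-7 - 3*c(3, -3)) = -63 - (-5 + (-7 - 3*3))² = -63 - (-5 + (-7 - 9))² = -63 - (-5 - 16)² = -63 - 1*(-21)² = -63 - 1*441 = -63 - 441 = -504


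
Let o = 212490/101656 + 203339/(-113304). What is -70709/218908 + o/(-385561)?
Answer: -9812893942487237237/30379667193612665016 ≈ -0.32301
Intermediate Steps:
o = 425667197/1439753928 (o = 212490*(1/101656) + 203339*(-1/113304) = 106245/50828 - 203339/113304 = 425667197/1439753928 ≈ 0.29565)
-70709/218908 + o/(-385561) = -70709/218908 + (425667197/1439753928)/(-385561) = -70709*1/218908 + (425667197/1439753928)*(-1/385561) = -70709/218908 - 425667197/555112964233608 = -9812893942487237237/30379667193612665016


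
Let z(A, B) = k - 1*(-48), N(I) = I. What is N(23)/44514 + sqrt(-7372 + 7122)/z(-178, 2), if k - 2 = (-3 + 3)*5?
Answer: 23/44514 + I*sqrt(10)/10 ≈ 0.00051669 + 0.31623*I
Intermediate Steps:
k = 2 (k = 2 + (-3 + 3)*5 = 2 + 0*5 = 2 + 0 = 2)
z(A, B) = 50 (z(A, B) = 2 - 1*(-48) = 2 + 48 = 50)
N(23)/44514 + sqrt(-7372 + 7122)/z(-178, 2) = 23/44514 + sqrt(-7372 + 7122)/50 = 23*(1/44514) + sqrt(-250)*(1/50) = 23/44514 + (5*I*sqrt(10))*(1/50) = 23/44514 + I*sqrt(10)/10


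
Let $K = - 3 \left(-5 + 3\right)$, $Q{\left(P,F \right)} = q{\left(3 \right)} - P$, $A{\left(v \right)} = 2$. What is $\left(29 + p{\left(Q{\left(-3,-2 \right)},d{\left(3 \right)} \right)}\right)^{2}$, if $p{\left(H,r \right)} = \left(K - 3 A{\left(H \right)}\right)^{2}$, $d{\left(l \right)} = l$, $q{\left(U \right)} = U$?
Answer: $841$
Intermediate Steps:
$Q{\left(P,F \right)} = 3 - P$
$K = 6$ ($K = \left(-3\right) \left(-2\right) = 6$)
$p{\left(H,r \right)} = 0$ ($p{\left(H,r \right)} = \left(6 - 6\right)^{2} = 0^{2} = 0$)
$\left(29 + p{\left(Q{\left(-3,-2 \right)},d{\left(3 \right)} \right)}\right)^{2} = \left(29 + 0\right)^{2} = 29^{2} = 841$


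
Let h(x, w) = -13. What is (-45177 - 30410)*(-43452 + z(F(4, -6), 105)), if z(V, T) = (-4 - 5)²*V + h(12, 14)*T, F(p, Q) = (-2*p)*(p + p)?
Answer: 3779425587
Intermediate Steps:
F(p, Q) = -4*p² (F(p, Q) = (-2*p)*(2*p) = -4*p²)
z(V, T) = -13*T + 81*V (z(V, T) = (-4 - 5)²*V - 13*T = (-9)²*V - 13*T = 81*V - 13*T = -13*T + 81*V)
(-45177 - 30410)*(-43452 + z(F(4, -6), 105)) = (-45177 - 30410)*(-43452 + (-13*105 + 81*(-4*4²))) = -75587*(-43452 + (-1365 + 81*(-4*16))) = -75587*(-43452 + (-1365 + 81*(-64))) = -75587*(-43452 + (-1365 - 5184)) = -75587*(-43452 - 6549) = -75587*(-50001) = 3779425587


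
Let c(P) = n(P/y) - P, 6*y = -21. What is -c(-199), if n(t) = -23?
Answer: -176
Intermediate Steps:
y = -7/2 (y = (⅙)*(-21) = -7/2 ≈ -3.5000)
c(P) = -23 - P
-c(-199) = -(-23 - 1*(-199)) = -(-23 + 199) = -1*176 = -176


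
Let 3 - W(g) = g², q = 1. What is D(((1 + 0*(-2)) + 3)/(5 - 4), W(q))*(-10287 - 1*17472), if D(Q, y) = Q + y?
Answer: -166554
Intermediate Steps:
W(g) = 3 - g²
D(((1 + 0*(-2)) + 3)/(5 - 4), W(q))*(-10287 - 1*17472) = (((1 + 0*(-2)) + 3)/(5 - 4) + (3 - 1*1²))*(-10287 - 1*17472) = (((1 + 0) + 3)/1 + (3 - 1*1))*(-10287 - 17472) = ((1 + 3)*1 + (3 - 1))*(-27759) = (4*1 + 2)*(-27759) = (4 + 2)*(-27759) = 6*(-27759) = -166554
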